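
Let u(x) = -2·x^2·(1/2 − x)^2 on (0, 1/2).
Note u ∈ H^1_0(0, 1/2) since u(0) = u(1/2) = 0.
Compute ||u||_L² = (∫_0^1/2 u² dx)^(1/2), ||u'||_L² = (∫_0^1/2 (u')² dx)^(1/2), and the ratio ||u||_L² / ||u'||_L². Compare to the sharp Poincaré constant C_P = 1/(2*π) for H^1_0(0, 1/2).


||u||_L² / ||u'||_L² = sqrt(3)/12 < C_P = 1/(2*π).

u(x) = -2·x^2·(1/2 − x)^2, so u'(x) = x*(-8*x^2 + 6*x - 1).
u(x) = -2·x^2·(1/2 − x)^2 vanishes at x = 0 and x = 1/2, so u ∈ H^1_0(0, 1/2). Differentiate via the product rule and integrate the resulting polynomials term by term.
  ∫_0^1/2 u² dx = ∫_0^1/2 (4*x^8 - 8*x^7 + 6*x^6 - 2*x^5 + x^4/4) dx. Term by term:
    ∫_0^1/2 4*x^8 dx = 1/1152;  ∫_0^1/2 -8*x^7 dx = -1/256;  ∫_0^1/2 6*x^6 dx = 3/448;
    ∫_0^1/2 -2*x^5 dx = -1/192;  ∫_0^1/2 x^4/4 dx = 1/640.
  Sum: 1/1152 − 1/256 + 3/448 − 1/192 + 1/640 = 1/80640.
  ∫_0^1/2 (u')² dx = ∫_0^1/2 (64*x^6 - 96*x^5 + 52*x^4 - 12*x^3 + x^2) dx. Term by term:
    ∫_0^1/2 64*x^6 dx = 1/14;  ∫_0^1/2 -96*x^5 dx = -1/4;  ∫_0^1/2 52*x^4 dx = 13/40;
    ∫_0^1/2 -12*x^3 dx = -3/16;  ∫_0^1/2 x^2 dx = 1/24.
  Sum: 1/14 − 1/4 + 13/40 − 3/16 + 1/24 = 1/1680.
∫_0^1/2 u² dx = 1/80640, so ||u||_L² = sqrt(35)/1680.
∫_0^1/2 (u')² dx = 1/1680, so ||u'||_L² = sqrt(105)/420.
Ratio ||u||_L² / ||u'||_L² = sqrt(3)/12.
Sharp Poincaré constant on H^1_0(0, 1/2) is C_P = L/π = 1/(2*π), achieved by sin(2*π·x).
A polynomial bump cannot attain the sharp Poincaré constant (only the first sine eigenfunction does), so the ratio is strictly less than C_P, consistent with ||u||_L² ≤ C_P ||u'||_L².


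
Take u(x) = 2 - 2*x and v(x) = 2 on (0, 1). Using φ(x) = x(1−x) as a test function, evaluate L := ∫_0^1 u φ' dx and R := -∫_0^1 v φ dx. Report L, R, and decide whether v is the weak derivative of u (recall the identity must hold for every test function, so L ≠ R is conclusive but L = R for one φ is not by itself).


LHS = 1/3, RHS = -1/3. No, v is not the weak derivative of u.

u(x) = 2 - 2*x, classical derivative u'(x) = -2.
φ(x) = x(1−x), so φ'(x) = 1 - 2*x.
Note φ(0) = φ(1) = 0, so the boundary term u·φ vanishes.
LHS = ∫_0^1 u(x) φ'(x) dx = ∫_0^1 (4*x^2 - 6*x + 2) dx. Term by term:
  ∫_0^1 4*x^2 dx = 4/3;  ∫_0^1 -6*x dx = -3;  ∫_0^1 2 dx = 2.
Sum: 4/3 − 3 + 2 = 1/3.
So LHS = 1/3.
∫_0^1 v(x) φ(x) dx = ∫_0^1 (-2*x^2 + 2*x) dx. Term by term:
  ∫_0^1 -2*x^2 dx = -2/3;  ∫_0^1 2*x dx = 1.
Sum: -2/3 + 1 = 1/3.
So RHS = -∫_0^1 v(x) φ(x) dx = -1/3.
LHS − RHS = 2/3 ≠ 0, so the identity fails.
(For a valid weak derivative the identity must hold for EVERY test function, in particular this one. The failure shows v is NOT the weak derivative of u.)
Correct weak derivative would be u'(x) = -2.


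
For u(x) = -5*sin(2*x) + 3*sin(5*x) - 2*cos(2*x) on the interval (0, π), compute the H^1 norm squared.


||u||_{H^1(0,π)}^2 = -200/7 + 379*π/2

u'(x) = 4*sin(2*x) - 10*cos(2*x) + 15*cos(5*x).
Expand u² and (u')² and integrate term by term on (0, π), using: for integers n ≥ 1, ∫_0^π sin²(nx) dx = ∫_0^π cos²(nx) dx = π/2; for n ≠ n', ∫_0^π sin(nx)sin(n'x) dx = ∫_0^π cos(nx)cos(n'x) dx = 0; and by product-to-sum, ∫_0^π sin(nx)cos(n'x) dx = ½∫_0^π [sin((n+n')x) + sin((n−n')x)] dx, which is 0 when n+n' is even and 2n/(n²−n'²) when n+n' is odd (it need not vanish on (0, π)).
  u² squared terms: (-5)²·∫sin(2x)² dx = 25·π/2 = 25*π/2;  (-2)²·∫cos(2x)² dx = 4·π/2 = 2*π;  (3)²·∫sin(5x)² dx = 9·π/2 = 9*π/2.
  u² cross terms: 2·(-5)·(-2)·∫sin(2x)·cos(2x) dx = 20·(0) = 0;  2·(-5)·(3)·∫sin(2x)·sin(5x) dx = -30·(0) = 0;  2·(-2)·(3)·∫cos(2x)·sin(5x) dx = -12·(10/21) = -40/7.
  So ∫_0^π u² dx = 25*π/2 + 2*π + 9*π/2 + 0 + 0 − 40/7 = -40/7 + 19*π.
  (u')² squared terms: (-10)²·∫cos(2x)² dx = 100·π/2 = 50*π;  (4)²·∫sin(2x)² dx = 16·π/2 = 8*π;  (15)²·∫cos(5x)² dx = 225·π/2 = 225*π/2.
  (u')² cross terms: 2·(-10)·(4)·∫cos(2x)·sin(2x) dx = -80·(0) = 0;  2·(-10)·(15)·∫cos(2x)·cos(5x) dx = -300·(0) = 0;  2·(4)·(15)·∫sin(2x)·cos(5x) dx = 120·(-4/21) = -160/7.
  So ∫_0^π (u')² dx = 50*π + 8*π + 225*π/2 + 0 + 0 − 160/7 = -160/7 + 341*π/2.
||u||_{H^1}^2 = (-40/7 + 19*π) + (-160/7 + 341*π/2) = -200/7 + 379*π/2.


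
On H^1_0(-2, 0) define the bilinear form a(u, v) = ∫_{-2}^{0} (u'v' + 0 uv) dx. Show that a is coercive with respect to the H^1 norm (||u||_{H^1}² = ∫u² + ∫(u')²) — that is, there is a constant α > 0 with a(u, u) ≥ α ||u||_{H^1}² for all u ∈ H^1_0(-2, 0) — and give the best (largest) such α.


α = π^2/(4 + π^2)

Coercivity of a(·,·) on H^1_0(-2, 0) means a(u, u) ≥ α ||u||_{H^1}² for every u ∈ H^1_0.
The interval has length L = 2, and Poincaré/coercivity depend only on L. Here a(u, u) = ∫(u')² + (0)·∫u².
Here c = 0, so a(u,u) = ∫(u')² alone. The condition a(u,u) ≥ α||u||_{H^1}² reads (1−α)∫(u')² ≥ (α−c)∫u². Any admissible α is ≤ 1 (rapidly oscillating u have ∫u²/∫(u')² → 0), and α = 1 would force 0 ≥ (1−c)∫u², impossible since c < 1; so 1−α > 0. By the sharp Poincaré inequality on H^1_0 of an interval of length L, ∫(u')² ≥ (π/L)²∫u² with equality for the first sine mode sin(π(x−x₀)/L) (x₀ the left endpoint), so the inequality holds for all u iff (1−α)(π/L)² ≥ α − c, i.e. α ≤ ((π/L)² + c)/((π/L)² + 1) = (1 + c(L/π)²)/(1 + (L/π)²). (Direct route, valid since c ≤ 0: Poincaré gives c∫u² ≥ c(L/π)²∫(u')², so a(u,u) ≥ (1 + c(L/π)²)∫(u')², while ||u||_{H^1}² ≤ (1 + (L/π)²)∫(u')²; dividing yields the same α.) With (π/L)² = π^2/4 and c = 0, the largest admissible constant is α = ((π/L)² + c)/((π/L)² + 1).
Simplifying, α = π^2/(4 + π^2).


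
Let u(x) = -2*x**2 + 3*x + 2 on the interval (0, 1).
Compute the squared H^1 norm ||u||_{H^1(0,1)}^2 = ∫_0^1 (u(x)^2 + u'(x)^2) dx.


||u||_{H^1}^2 = 157/15

The H^1 norm (squared) on an interval (0, L) is
  ||u||_{H^1}^2 = ∫_0^L u(x)^2 dx + ∫_0^L u'(x)^2 dx.
Compute u'(x) = 3 - 4*x.
Then u(x)^2 = 4*x**4 - 12*x**3 + x**2 + 12*x + 4 and u'(x)^2 = 16*x**2 - 24*x + 9.
Integrate each monomial from 0 to 1 using ∫_0^1 c·x^n dx = c·1^(n+1)/(n+1):
  ∫_0^1 u(x)^2 dx = ∫_0^1 (4*x^4 - 12*x^3 + x^2 + 12*x + 4) dx. Term by term:
    ∫_0^1 4*x^4 dx = 4/5;  ∫_0^1 -12*x^3 dx = -3;  ∫_0^1 x^2 dx = 1/3;
    ∫_0^1 12*x dx = 6;  ∫_0^1 4 dx = 4.
  Sum: 4/5 − 3 + 1/3 + 6 + 4 = 122/15.
  ∫_0^1 u'(x)^2 dx = ∫_0^1 (16*x^2 - 24*x + 9) dx. Term by term:
    ∫_0^1 16*x^2 dx = 16/3;  ∫_0^1 -24*x dx = -12;  ∫_0^1 9 dx = 9.
  Sum: 16/3 − 12 + 9 = 7/3.
Adding: ||u||_{H^1}^2 = 122/15 + 7/3 = 157/15.


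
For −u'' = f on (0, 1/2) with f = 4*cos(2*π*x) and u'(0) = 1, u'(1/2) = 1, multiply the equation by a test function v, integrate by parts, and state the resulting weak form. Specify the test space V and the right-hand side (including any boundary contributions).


V = H^1(0, 1/2) (v unrestricted at boundary; u is determined up to an additive constant); weak form: ∫_0^1/2 u'v' dx = ∫_0^1/2 (4*cos(2*π*x)) v dx + v(1/2) − v(0) for all v ∈ V.

Multiply both sides by a test function v and integrate from 0 to 1/2:
  ∫_0^1/2 −u''(x) v(x) dx = ∫_0^1/2 f(x) v(x) dx.
Integrate the LHS by parts once:
  ∫_0^1/2 −u'' v dx = −[u'(x) v(x)]_0^1/2 + ∫_0^1/2 u'(x) v'(x) dx.
Thus ∫_0^1/2 u'(x) v'(x) dx = ∫_0^1/2 f(x) v(x) dx + [u'(x) v(x)]_0^1/2.
Choose V so that boundary terms are either known or forced to vanish.
u has inhomogeneous Neumann u'(0) = 1, u'(1/2) = 1. [u' v]_0^1/2 = (1)·v(1/2) − (1)·v(0) = v(1/2) − v(0). Take V = H^1(0, 1/2); boundary term becomes part of RHS.
Weak formulation: find u (satisfying any essential BC) such that ∫_0^1/2 u'(x) v'(x) dx = ∫_0^1/2 f v dx + v(1/2) − v(0) for all v ∈ V (Neumann data are natural BCs: they enter the RHS as boundary terms).
Substituting f(x) = 4*cos(2*π*x), the right-hand side is ∫_0^1/2 (4*cos(2*π*x)) v dx + v(1/2) − v(0).
Compatibility check (pure Neumann): taking v ≡ 1 ∈ V gives 0 = ∫_0^1/2 f dx + (1) − (1), i.e. ∫_0^1/2 f dx must equal u'(0) − u'(1/2) = 0. Indeed ∫_0^1/2 (4*cos(2*π*x)) dx = 0, so the data are compatible. The solution is then unique only up to an additive constant (fix it e.g. by requiring ∫_0^1/2 u dx = 0).


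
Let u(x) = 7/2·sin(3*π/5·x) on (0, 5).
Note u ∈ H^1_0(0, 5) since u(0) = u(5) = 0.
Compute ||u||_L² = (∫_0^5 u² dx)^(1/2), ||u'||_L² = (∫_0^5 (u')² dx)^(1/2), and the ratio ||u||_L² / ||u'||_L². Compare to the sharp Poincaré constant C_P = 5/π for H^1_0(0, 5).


||u||_L² / ||u'||_L² = 5/(3*π) < C_P = 5/π.

u(x) = 7/2·sin(3*π/5·x), so u'(x) = 21*π*cos(3*π*x/5)/10.
Writing u(x) = A·sin(kπx/L) with A = 7/2 and k = 3, use ∫_0^L sin²(kπx/L) dx = L/2 and ∫_0^L cos²(kπx/L) dx = L/2.
u² = 49/4·sin²(3*π/5·x) and (u')² = 441*π^2/100·cos²(3*π/5·x), and each of sin², cos² integrates to L/2 = 5/2 over (0, 5).
∫_0^5 u² dx = 245/8, so ||u||_L² = 7*sqrt(10)/4.
∫_0^5 (u')² dx = 441*π^2/40, so ||u'||_L² = 21*sqrt(10)*π/20.
Ratio ||u||_L² / ||u'||_L² = 5/(3*π).
Sharp Poincaré constant on H^1_0(0, 5) is C_P = L/π = 5/π, achieved by sin(π/5·x).
This is the k = 3 harmonic; the ratio L/(kπ) is strictly less than C_P = L/π, consistent with the sharp inequality ||u||_L² ≤ C_P ||u'||_L².


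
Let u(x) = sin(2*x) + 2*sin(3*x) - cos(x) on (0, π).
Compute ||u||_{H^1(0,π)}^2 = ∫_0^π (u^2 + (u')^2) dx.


||u||_{H^1(0,π)}^2 = -16/3 + 47*π/2

u'(x) = sin(x) + 2*cos(2*x) + 6*cos(3*x).
Expand u² and (u')² and integrate term by term on (0, π), using: for integers n ≥ 1, ∫_0^π sin²(nx) dx = ∫_0^π cos²(nx) dx = π/2; for n ≠ n', ∫_0^π sin(nx)sin(n'x) dx = ∫_0^π cos(nx)cos(n'x) dx = 0; and by product-to-sum, ∫_0^π sin(nx)cos(n'x) dx = ½∫_0^π [sin((n+n')x) + sin((n−n')x)] dx, which is 0 when n+n' is even and 2n/(n²−n'²) when n+n' is odd (it need not vanish on (0, π)).
  u² squared terms: (-1)²·∫cos(x)² dx = 1·π/2 = π/2;  (2)²·∫sin(3x)² dx = 4·π/2 = 2*π;  (1)²·∫sin(2x)² dx = 1·π/2 = π/2.
  u² cross terms: 2·(-1)·(2)·∫cos(x)·sin(3x) dx = -4·(0) = 0;  2·(-1)·(1)·∫cos(x)·sin(2x) dx = -2·(4/3) = -8/3;  2·(2)·(1)·∫sin(3x)·sin(2x) dx = 4·(0) = 0.
  So ∫_0^π u² dx = π/2 + 2*π + π/2 + 0 − 8/3 + 0 = -8/3 + 3*π.
  (u')² squared terms: (2)²·∫cos(2x)² dx = 4·π/2 = 2*π;  (6)²·∫cos(3x)² dx = 36·π/2 = 18*π;  (1)²·∫sin(x)² dx = 1·π/2 = π/2.
  (u')² cross terms: 2·(2)·(6)·∫cos(2x)·cos(3x) dx = 24·(0) = 0;  2·(2)·(1)·∫cos(2x)·sin(x) dx = 4·(-2/3) = -8/3;  2·(6)·(1)·∫cos(3x)·sin(x) dx = 12·(0) = 0.
  So ∫_0^π (u')² dx = 2*π + 18*π + π/2 + 0 − 8/3 + 0 = -8/3 + 41*π/2.
||u||_{H^1}^2 = (-8/3 + 3*π) + (-8/3 + 41*π/2) = -16/3 + 47*π/2.


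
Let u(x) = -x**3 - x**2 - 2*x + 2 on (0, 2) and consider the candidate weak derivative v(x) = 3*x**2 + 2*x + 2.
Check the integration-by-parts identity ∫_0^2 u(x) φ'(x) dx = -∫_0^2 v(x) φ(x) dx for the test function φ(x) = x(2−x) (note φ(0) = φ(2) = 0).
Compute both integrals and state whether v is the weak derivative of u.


LHS = 152/15, RHS = -152/15. No, v is not the weak derivative of u.

u(x) = -x**3 - x**2 - 2*x + 2, classical derivative u'(x) = -3*x**2 - 2*x - 2.
φ(x) = x(2−x), so φ'(x) = 2 - 2*x.
Note φ(0) = φ(2) = 0, so the boundary term u·φ vanishes.
LHS = ∫_0^2 u(x) φ'(x) dx = ∫_0^2 (2*x^4 + 2*x^2 - 8*x + 4) dx. Term by term:
  ∫_0^2 2*x^4 dx = 64/5;  ∫_0^2 2*x^2 dx = 16/3;  ∫_0^2 -8*x dx = -16;
  ∫_0^2 4 dx = 8.
Sum: 64/5 + 16/3 − 16 + 8 = 152/15.
So LHS = 152/15.
∫_0^2 v(x) φ(x) dx = ∫_0^2 (-3*x^4 + 4*x^3 + 2*x^2 + 4*x) dx. Term by term:
  ∫_0^2 -3*x^4 dx = -96/5;  ∫_0^2 4*x^3 dx = 16;  ∫_0^2 2*x^2 dx = 16/3;
  ∫_0^2 4*x dx = 8.
Sum: -96/5 + 16 + 16/3 + 8 = 152/15.
So RHS = -∫_0^2 v(x) φ(x) dx = -152/15.
LHS − RHS = 304/15 ≠ 0, so the identity fails.
(For a valid weak derivative the identity must hold for EVERY test function, in particular this one. The failure shows v is NOT the weak derivative of u.)
Correct weak derivative would be u'(x) = -3*x**2 - 2*x - 2.


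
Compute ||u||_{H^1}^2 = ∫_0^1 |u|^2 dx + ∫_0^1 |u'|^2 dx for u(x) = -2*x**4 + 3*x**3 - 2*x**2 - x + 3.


||u||_{H^1}^2 = 3008/315

The H^1 norm (squared) on an interval (0, L) is
  ||u||_{H^1}^2 = ∫_0^L u(x)^2 dx + ∫_0^L u'(x)^2 dx.
Compute u'(x) = -8*x**3 + 9*x**2 - 4*x - 1.
Then u(x)^2 = 4*x**8 - 12*x**7 + 17*x**6 - 8*x**5 - 14*x**4 + 22*x**3 - 11*x**2 - 6*x + 9 and u'(x)^2 = 64*x**6 - 144*x**5 + 145*x**4 - 56*x**3 - 2*x**2 + 8*x + 1.
Integrate each monomial from 0 to 1 using ∫_0^1 c·x^n dx = c·1^(n+1)/(n+1):
  ∫_0^1 u(x)^2 dx = ∫_0^1 (4*x^8 - 12*x^7 + 17*x^6 - 8*x^5 - 14*x^4 + 22*x^3 - 11*x^2 - 6*x + 9) dx. Term by term:
    ∫_0^1 4*x^8 dx = 4/9;  ∫_0^1 -12*x^7 dx = -3/2;  ∫_0^1 17*x^6 dx = 17/7;
    ∫_0^1 -8*x^5 dx = -4/3;  ∫_0^1 -14*x^4 dx = -14/5;  ∫_0^1 22*x^3 dx = 11/2;
    ∫_0^1 -11*x^2 dx = -11/3;  ∫_0^1 -6*x dx = -3;  ∫_0^1 9 dx = 9.
  Sum: 4/9 − 3/2 + 17/7 − 4/3 − 14/5 + 11/2 − 11/3 − 3 + 9 = 1598/315.
  ∫_0^1 u'(x)^2 dx = ∫_0^1 (64*x^6 - 144*x^5 + 145*x^4 - 56*x^3 - 2*x^2 + 8*x + 1) dx. Term by term:
    ∫_0^1 64*x^6 dx = 64/7;  ∫_0^1 -144*x^5 dx = -24;  ∫_0^1 145*x^4 dx = 29;
    ∫_0^1 -56*x^3 dx = -14;  ∫_0^1 -2*x^2 dx = -2/3;  ∫_0^1 8*x dx = 4;
    ∫_0^1 1 dx = 1.
  Sum: 64/7 − 24 + 29 − 14 − 2/3 + 4 + 1 = 94/21.
Adding: ||u||_{H^1}^2 = 1598/315 + 94/21 = 3008/315.


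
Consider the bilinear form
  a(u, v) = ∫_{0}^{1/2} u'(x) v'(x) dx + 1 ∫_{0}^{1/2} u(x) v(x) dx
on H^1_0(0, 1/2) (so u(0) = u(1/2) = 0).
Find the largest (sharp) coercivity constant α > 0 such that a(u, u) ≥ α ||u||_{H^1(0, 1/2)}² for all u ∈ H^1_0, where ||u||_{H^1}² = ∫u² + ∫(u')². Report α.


α = 1

Coercivity of a(·,·) on H^1_0(0, 1/2) means a(u, u) ≥ α ||u||_{H^1}² for every u ∈ H^1_0.
The interval has length L = 1/2, and Poincaré/coercivity depend only on L. Here a(u, u) = ∫(u')² + (1)·∫u².
Here c = 1 ≥ 1, so a(u,u) = ∫(u')² + c∫u² ≥ ∫(u')² + ∫u² = ||u||_{H^1}², i.e. α = 1 works. No larger α is possible: a(u,u) ≥ α||u||_{H^1}² means (1−α)∫(u')² ≥ (α−c)∫u², and for the modes u_n = sin(nπ(x−x₀)/L) (x₀ the left endpoint) one has ∫u_n²/∫(u_n')² = (L/(nπ))² → 0, so a(u_n,u_n)/||u_n||_{H^1}² → 1. Hence the optimal constant is α = 1.
Therefore α = 1.


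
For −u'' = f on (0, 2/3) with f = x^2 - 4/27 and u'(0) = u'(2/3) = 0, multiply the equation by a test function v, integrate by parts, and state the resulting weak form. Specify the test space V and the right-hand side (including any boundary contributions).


V = H^1(0, 2/3) (no boundary constraint on v; u is determined up to an additive constant); weak form: ∫_0^2/3 u'v' dx = ∫_0^2/3 (x^2 - 4/27) v dx for all v ∈ V.

Multiply both sides by a test function v and integrate from 0 to 2/3:
  ∫_0^2/3 −u''(x) v(x) dx = ∫_0^2/3 f(x) v(x) dx.
Integrate the LHS by parts once:
  ∫_0^2/3 −u'' v dx = −[u'(x) v(x)]_0^2/3 + ∫_0^2/3 u'(x) v'(x) dx.
Thus ∫_0^2/3 u'(x) v'(x) dx = ∫_0^2/3 f(x) v(x) dx + [u'(x) v(x)]_0^2/3.
Choose V so that boundary terms are either known or forced to vanish.
u has homogeneous Neumann: u'(0) = u'(2/3) = 0. So [u' v]_0^2/3 = 0·v(2/3) − 0·v(0) = 0 for any v; take V = H^1(0, 2/3).
Weak formulation: find u (satisfying any essential BC) such that ∫_0^2/3 u'(x) v'(x) dx = ∫_0^2/3 f v dx for all v ∈ V (homogeneous Neumann, so boundary terms vanish).
Substituting f(x) = x^2 - 4/27, the right-hand side is ∫_0^2/3 (x^2 - 4/27) v dx.
Compatibility check (pure Neumann): taking v ≡ 1 ∈ V gives 0 = ∫_0^2/3 f dx + (0) − (0), i.e. ∫_0^2/3 f dx must equal u'(0) − u'(2/3) = 0. Indeed ∫_0^2/3 (x^2 - 4/27) dx = 0, so the data are compatible. The solution is then unique only up to an additive constant (fix it e.g. by requiring ∫_0^2/3 u dx = 0).


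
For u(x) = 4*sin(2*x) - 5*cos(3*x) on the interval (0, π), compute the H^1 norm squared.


||u||_{H^1(0,π)}^2 = 320 + 165*π

u'(x) = 15*sin(3*x) + 8*cos(2*x).
Expand u² and (u')² and integrate term by term on (0, π), using: for integers n ≥ 1, ∫_0^π sin²(nx) dx = ∫_0^π cos²(nx) dx = π/2; for n ≠ n', ∫_0^π sin(nx)sin(n'x) dx = ∫_0^π cos(nx)cos(n'x) dx = 0; and by product-to-sum, ∫_0^π sin(nx)cos(n'x) dx = ½∫_0^π [sin((n+n')x) + sin((n−n')x)] dx, which is 0 when n+n' is even and 2n/(n²−n'²) when n+n' is odd (it need not vanish on (0, π)).
  u² squared terms: (-5)²·∫cos(3x)² dx = 25·π/2 = 25*π/2;  (4)²·∫sin(2x)² dx = 16·π/2 = 8*π.
  u² cross terms: 2·(-5)·(4)·∫cos(3x)·sin(2x) dx = -40·(-4/5) = 32.
  So ∫_0^π u² dx = 25*π/2 + 8*π + 32 = 32 + 41*π/2.
  (u')² squared terms: (8)²·∫cos(2x)² dx = 64·π/2 = 32*π;  (15)²·∫sin(3x)² dx = 225·π/2 = 225*π/2.
  (u')² cross terms: 2·(8)·(15)·∫cos(2x)·sin(3x) dx = 240·(6/5) = 288.
  So ∫_0^π (u')² dx = 32*π + 225*π/2 + 288 = 288 + 289*π/2.
||u||_{H^1}^2 = (32 + 41*π/2) + (288 + 289*π/2) = 320 + 165*π.


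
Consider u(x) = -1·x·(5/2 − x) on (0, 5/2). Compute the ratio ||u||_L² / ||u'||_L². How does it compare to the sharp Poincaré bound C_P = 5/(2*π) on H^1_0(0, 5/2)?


||u||_L² / ||u'||_L² = sqrt(10)/4 < C_P = 5/(2*π).

u(x) = -1·x·(5/2 − x), so u'(x) = 2*x - 5/2.
u(x) = -1·x·(5/2 − x) vanishes at x = 0 and x = 5/2, so u ∈ H^1_0(0, 5/2). Differentiate via the product rule and integrate the resulting polynomials term by term.
  ∫_0^5/2 u² dx = ∫_0^5/2 (x^4 - 5*x^3 + 25*x^2/4) dx. Term by term:
    ∫_0^5/2 x^4 dx = 625/32;  ∫_0^5/2 -5*x^3 dx = -3125/64;  ∫_0^5/2 25*x^2/4 dx = 3125/96.
  Sum: 625/32 − 3125/64 + 3125/96 = 625/192.
  ∫_0^5/2 (u')² dx = ∫_0^5/2 (4*x^2 - 10*x + 25/4) dx. Term by term:
    ∫_0^5/2 4*x^2 dx = 125/6;  ∫_0^5/2 -10*x dx = -125/4;  ∫_0^5/2 25/4 dx = 125/8.
  Sum: 125/6 − 125/4 + 125/8 = 125/24.
∫_0^5/2 u² dx = 625/192, so ||u||_L² = 25*sqrt(3)/24.
∫_0^5/2 (u')² dx = 125/24, so ||u'||_L² = 5*sqrt(30)/12.
Ratio ||u||_L² / ||u'||_L² = sqrt(10)/4.
Sharp Poincaré constant on H^1_0(0, 5/2) is C_P = L/π = 5/(2*π), achieved by sin(2*π/5·x).
A polynomial bump cannot attain the sharp Poincaré constant (only the first sine eigenfunction does), so the ratio is strictly less than C_P, consistent with ||u||_L² ≤ C_P ||u'||_L².


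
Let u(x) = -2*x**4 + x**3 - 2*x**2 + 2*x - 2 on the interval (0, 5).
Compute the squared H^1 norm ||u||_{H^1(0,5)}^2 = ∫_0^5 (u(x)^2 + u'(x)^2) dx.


||u||_{H^1}^2 = 173581615/126

The H^1 norm (squared) on an interval (0, L) is
  ||u||_{H^1}^2 = ∫_0^L u(x)^2 dx + ∫_0^L u'(x)^2 dx.
Compute u'(x) = -8*x**3 + 3*x**2 - 4*x + 2.
Then u(x)^2 = 4*x**8 - 4*x**7 + 9*x**6 - 12*x**5 + 16*x**4 - 12*x**3 + 12*x**2 - 8*x + 4 and u'(x)^2 = 64*x**6 - 48*x**5 + 73*x**4 - 56*x**3 + 28*x**2 - 16*x + 4.
Integrate each monomial from 0 to 5 using ∫_0^5 c·x^n dx = c·5^(n+1)/(n+1):
  ∫_0^5 u(x)^2 dx = ∫_0^5 (4*x^8 - 4*x^7 + 9*x^6 - 12*x^5 + 16*x^4 - 12*x^3 + 12*x^2 - 8*x + 4) dx. Term by term:
    ∫_0^5 4*x^8 dx = 7812500/9;  ∫_0^5 -4*x^7 dx = -390625/2;  ∫_0^5 9*x^6 dx = 703125/7;
    ∫_0^5 -12*x^5 dx = -31250;  ∫_0^5 16*x^4 dx = 10000;  ∫_0^5 -12*x^3 dx = -1875;
    ∫_0^5 12*x^2 dx = 500;  ∫_0^5 -8*x dx = -100;  ∫_0^5 4 dx = 20.
  Sum: 7812500/9 − 390625/2 + 703125/7 − 31250 + 10000 − 1875 + 500 − 100 + 20 = 94561045/126.
  ∫_0^5 u'(x)^2 dx = ∫_0^5 (64*x^6 - 48*x^5 + 73*x^4 - 56*x^3 + 28*x^2 - 16*x + 4) dx. Term by term:
    ∫_0^5 64*x^6 dx = 5000000/7;  ∫_0^5 -48*x^5 dx = -125000;  ∫_0^5 73*x^4 dx = 45625;
    ∫_0^5 -56*x^3 dx = -8750;  ∫_0^5 28*x^2 dx = 3500/3;  ∫_0^5 -16*x dx = -200;
    ∫_0^5 4 dx = 20.
  Sum: 5000000/7 − 125000 + 45625 − 8750 + 3500/3 − 200 + 20 = 13170095/21.
Adding: ||u||_{H^1}^2 = 94561045/126 + 13170095/21 = 173581615/126.


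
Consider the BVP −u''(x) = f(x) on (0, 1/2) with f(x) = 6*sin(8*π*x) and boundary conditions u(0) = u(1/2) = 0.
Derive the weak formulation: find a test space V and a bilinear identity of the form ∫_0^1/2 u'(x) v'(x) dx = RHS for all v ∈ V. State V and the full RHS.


V = H^1_0(0, 1/2) (so v(0) = v(1/2) = 0); weak form: ∫_0^1/2 u'v' dx = ∫_0^1/2 (6*sin(8*π*x)) v dx for all v ∈ V.

Multiply both sides by a test function v and integrate from 0 to 1/2:
  ∫_0^1/2 −u''(x) v(x) dx = ∫_0^1/2 f(x) v(x) dx.
Integrate the LHS by parts once:
  ∫_0^1/2 −u'' v dx = −[u'(x) v(x)]_0^1/2 + ∫_0^1/2 u'(x) v'(x) dx.
Thus ∫_0^1/2 u'(x) v'(x) dx = ∫_0^1/2 f(x) v(x) dx + [u'(x) v(x)]_0^1/2.
Choose V so that boundary terms are either known or forced to vanish.
u is Dirichlet: u(0) = u(1/2) = 0. Let V = H^1_0(0, 1/2); then v(0) = v(1/2) = 0, and [u' v]_0^1/2 = 0.
Weak formulation: find u (satisfying any essential BC) such that ∫_0^1/2 u'(x) v'(x) dx = ∫_0^1/2 f v dx for all v ∈ V.
Substituting f(x) = 6*sin(8*π*x), the right-hand side is ∫_0^1/2 (6*sin(8*π*x)) v dx.


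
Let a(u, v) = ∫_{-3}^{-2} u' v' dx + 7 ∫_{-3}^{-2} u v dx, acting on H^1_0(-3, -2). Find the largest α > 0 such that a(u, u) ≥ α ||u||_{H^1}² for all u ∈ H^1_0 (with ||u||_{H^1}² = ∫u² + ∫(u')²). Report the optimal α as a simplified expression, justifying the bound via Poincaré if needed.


α = 1

Coercivity of a(·,·) on H^1_0(-3, -2) means a(u, u) ≥ α ||u||_{H^1}² for every u ∈ H^1_0.
The interval has length L = 1, and Poincaré/coercivity depend only on L. Here a(u, u) = ∫(u')² + (7)·∫u².
Here c = 7 ≥ 1, so a(u,u) = ∫(u')² + c∫u² ≥ ∫(u')² + ∫u² = ||u||_{H^1}², i.e. α = 1 works. No larger α is possible: a(u,u) ≥ α||u||_{H^1}² means (1−α)∫(u')² ≥ (α−c)∫u², and for the modes u_n = sin(nπ(x−x₀)/L) (x₀ the left endpoint) one has ∫u_n²/∫(u_n')² = (L/(nπ))² → 0, so a(u_n,u_n)/||u_n||_{H^1}² → 1. Hence the optimal constant is α = 1.
Therefore α = 1.


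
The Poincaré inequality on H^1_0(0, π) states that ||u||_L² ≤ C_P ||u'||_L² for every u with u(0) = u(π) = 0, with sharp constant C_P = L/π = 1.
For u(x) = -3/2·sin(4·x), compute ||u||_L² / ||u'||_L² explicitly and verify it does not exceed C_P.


||u||_L² / ||u'||_L² = 1/4 < C_P = 1.

u(x) = -3/2·sin(4·x), so u'(x) = -6*cos(4*x).
Writing u(x) = A·sin(kπx/L) with A = -3/2 and k = 4, use ∫_0^L sin²(kπx/L) dx = L/2 and ∫_0^L cos²(kπx/L) dx = L/2.
u² = 9/4·sin²(4·x) and (u')² = 36·cos²(4·x), and each of sin², cos² integrates to L/2 = π/2 over (0, π).
∫_0^π u² dx = 9*π/8, so ||u||_L² = 3*sqrt(2)*sqrt(π)/4.
∫_0^π (u')² dx = 18*π, so ||u'||_L² = 3*sqrt(2)*sqrt(π).
Ratio ||u||_L² / ||u'||_L² = 1/4.
Sharp Poincaré constant on H^1_0(0, π) is C_P = L/π = 1, achieved by sin(x).
This is the k = 4 harmonic; the ratio L/(kπ) is strictly less than C_P = L/π, consistent with the sharp inequality ||u||_L² ≤ C_P ||u'||_L².


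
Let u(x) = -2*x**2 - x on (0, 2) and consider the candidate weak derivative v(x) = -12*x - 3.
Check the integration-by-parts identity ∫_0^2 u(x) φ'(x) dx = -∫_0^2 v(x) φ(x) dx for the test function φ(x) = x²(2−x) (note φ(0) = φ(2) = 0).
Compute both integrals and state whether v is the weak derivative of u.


LHS = 116/15, RHS = 116/5. No, v is not the weak derivative of u.

u(x) = -2*x**2 - x, classical derivative u'(x) = -4*x - 1.
φ(x) = x²(2−x), so φ'(x) = x*(4 - 3*x).
Note φ(0) = φ(2) = 0, so the boundary term u·φ vanishes.
LHS = ∫_0^2 u(x) φ'(x) dx = ∫_0^2 (6*x^4 - 5*x^3 - 4*x^2) dx. Term by term:
  ∫_0^2 6*x^4 dx = 192/5;  ∫_0^2 -5*x^3 dx = -20;  ∫_0^2 -4*x^2 dx = -32/3.
Sum: 192/5 − 20 − 32/3 = 116/15.
So LHS = 116/15.
∫_0^2 v(x) φ(x) dx = ∫_0^2 (12*x^4 - 21*x^3 - 6*x^2) dx. Term by term:
  ∫_0^2 12*x^4 dx = 384/5;  ∫_0^2 -21*x^3 dx = -84;  ∫_0^2 -6*x^2 dx = -16.
Sum: 384/5 − 84 − 16 = -116/5.
So RHS = -∫_0^2 v(x) φ(x) dx = 116/5.
LHS − RHS = -232/15 ≠ 0, so the identity fails.
(For a valid weak derivative the identity must hold for EVERY test function, in particular this one. The failure shows v is NOT the weak derivative of u.)
Correct weak derivative would be u'(x) = -4*x - 1.


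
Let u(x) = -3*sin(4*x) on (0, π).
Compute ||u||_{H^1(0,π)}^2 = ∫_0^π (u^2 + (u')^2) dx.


||u||_{H^1(0,π)}^2 = 153*π/2

u'(x) = -12*cos(4*x).
Expand u² and (u')² and integrate term by term on (0, π), using: for integers n ≥ 1, ∫_0^π sin²(nx) dx = ∫_0^π cos²(nx) dx = π/2; for n ≠ n', ∫_0^π sin(nx)sin(n'x) dx = ∫_0^π cos(nx)cos(n'x) dx = 0; and by product-to-sum, ∫_0^π sin(nx)cos(n'x) dx = ½∫_0^π [sin((n+n')x) + sin((n−n')x)] dx, which is 0 when n+n' is even and 2n/(n²−n'²) when n+n' is odd (it need not vanish on (0, π)).
  u² squared terms: (-3)²·∫sin(4x)² dx = 9·π/2 = 9*π/2.
  So ∫_0^π u² dx = 9*π/2.
  (u')² squared terms: (-12)²·∫cos(4x)² dx = 144·π/2 = 72*π.
  So ∫_0^π (u')² dx = 72*π.
||u||_{H^1}^2 = (9*π/2) + (72*π) = 153*π/2.


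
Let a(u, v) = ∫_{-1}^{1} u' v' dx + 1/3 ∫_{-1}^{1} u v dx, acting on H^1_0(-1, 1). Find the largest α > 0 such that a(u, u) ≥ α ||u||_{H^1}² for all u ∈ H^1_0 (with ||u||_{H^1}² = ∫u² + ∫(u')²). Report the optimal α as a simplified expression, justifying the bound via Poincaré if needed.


α = (4/3 + π^2)/(4 + π^2)

Coercivity of a(·,·) on H^1_0(-1, 1) means a(u, u) ≥ α ||u||_{H^1}² for every u ∈ H^1_0.
The interval has length L = 2, and Poincaré/coercivity depend only on L. Here a(u, u) = ∫(u')² + (1/3)·∫u².
Here 0 < c = 1/3 < 1. The condition a(u,u) ≥ α||u||_{H^1}² reads (1−α)∫(u')² ≥ (α−c)∫u². Any admissible α is ≤ 1 (rapidly oscillating u have ∫u²/∫(u')² → 0), and α = 1 would force 0 ≥ (1−c)∫u², impossible since c < 1; so 1−α > 0. By the sharp Poincaré inequality on H^1_0 of an interval of length L, ∫(u')² ≥ (π/L)²∫u² with equality for the first sine mode sin(π(x−x₀)/L) (x₀ the left endpoint), so the inequality holds for all u iff (1−α)(π/L)² ≥ α − c, i.e. α ≤ ((π/L)² + c)/((π/L)² + 1) = (1 + c(L/π)²)/(1 + (L/π)²). With (π/L)² = π^2/4 and c = 1/3, the largest admissible constant is α = ((π/L)² + c)/((π/L)² + 1).
Simplifying, α = (4/3 + π^2)/(4 + π^2).


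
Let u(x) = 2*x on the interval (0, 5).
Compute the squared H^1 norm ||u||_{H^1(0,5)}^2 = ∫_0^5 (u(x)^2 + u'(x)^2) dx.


||u||_{H^1}^2 = 560/3

The H^1 norm (squared) on an interval (0, L) is
  ||u||_{H^1}^2 = ∫_0^L u(x)^2 dx + ∫_0^L u'(x)^2 dx.
Compute u'(x) = 2.
Then u(x)^2 = 4*x**2 and u'(x)^2 = 4.
Integrate each monomial from 0 to 5 using ∫_0^5 c·x^n dx = c·5^(n+1)/(n+1):
  ∫_0^5 u(x)^2 dx = ∫_0^5 (4*x^2) dx. Term by term:
    ∫_0^5 4*x^2 dx = 500/3.
  ∫_0^5 u'(x)^2 dx = ∫_0^5 (4) dx. Term by term:
    ∫_0^5 4 dx = 20.
Adding: ||u||_{H^1}^2 = 500/3 + 20 = 560/3.


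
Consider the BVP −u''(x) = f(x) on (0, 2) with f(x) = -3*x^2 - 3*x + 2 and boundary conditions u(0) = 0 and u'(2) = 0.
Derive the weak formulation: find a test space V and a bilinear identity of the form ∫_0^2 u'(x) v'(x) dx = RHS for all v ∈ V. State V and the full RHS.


V = {v ∈ H^1(0, 2) : v(0) = 0} (test functions vanish at x = 0 where u is specified); weak form: ∫_0^2 u'v' dx = ∫_0^2 (-3*x^2 - 3*x + 2) v dx for all v ∈ V.

Multiply both sides by a test function v and integrate from 0 to 2:
  ∫_0^2 −u''(x) v(x) dx = ∫_0^2 f(x) v(x) dx.
Integrate the LHS by parts once:
  ∫_0^2 −u'' v dx = −[u'(x) v(x)]_0^2 + ∫_0^2 u'(x) v'(x) dx.
Thus ∫_0^2 u'(x) v'(x) dx = ∫_0^2 f(x) v(x) dx + [u'(x) v(x)]_0^2.
Choose V so that boundary terms are either known or forced to vanish.
Mixed BC: u(0) = 0 (Dirichlet) and u'(2) = 0 (Neumann). Define V = {v ∈ H^1(0, 2) : v(0) = 0}. Then [u' v]_0^2 = u'(2)·v(2) − u'(0)·0 = 0.
Weak formulation: find u (satisfying any essential BC) such that ∫_0^2 u'(x) v'(x) dx = ∫_0^2 f v dx for all v ∈ V (Dirichlet at 0 absorbed into V; the Neumann datum at x = 2 is zero, so no boundary term remains).
Substituting f(x) = -3*x^2 - 3*x + 2, the right-hand side is ∫_0^2 (-3*x^2 - 3*x + 2) v dx.


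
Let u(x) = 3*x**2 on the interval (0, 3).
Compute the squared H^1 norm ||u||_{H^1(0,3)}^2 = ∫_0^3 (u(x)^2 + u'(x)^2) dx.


||u||_{H^1}^2 = 3807/5

The H^1 norm (squared) on an interval (0, L) is
  ||u||_{H^1}^2 = ∫_0^L u(x)^2 dx + ∫_0^L u'(x)^2 dx.
Compute u'(x) = 6*x.
Then u(x)^2 = 9*x**4 and u'(x)^2 = 36*x**2.
Integrate each monomial from 0 to 3 using ∫_0^3 c·x^n dx = c·3^(n+1)/(n+1):
  ∫_0^3 u(x)^2 dx = ∫_0^3 (9*x^4) dx. Term by term:
    ∫_0^3 9*x^4 dx = 2187/5.
  ∫_0^3 u'(x)^2 dx = ∫_0^3 (36*x^2) dx. Term by term:
    ∫_0^3 36*x^2 dx = 324.
Adding: ||u||_{H^1}^2 = 2187/5 + 324 = 3807/5.


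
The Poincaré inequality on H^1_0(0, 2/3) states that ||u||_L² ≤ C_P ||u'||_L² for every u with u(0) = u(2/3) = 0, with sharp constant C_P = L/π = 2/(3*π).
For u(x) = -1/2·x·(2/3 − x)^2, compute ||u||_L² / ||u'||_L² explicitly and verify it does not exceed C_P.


||u||_L² / ||u'||_L² = sqrt(14)/21 < C_P = 2/(3*π).

u(x) = -1/2·x·(2/3 − x)^2, so u'(x) = (2 - 9*x)*(3*x - 2)/18.
u(x) = -1/2·x·(2/3 − x)^2 vanishes at x = 0 and x = 2/3, so u ∈ H^1_0(0, 2/3). Differentiate via the product rule and integrate the resulting polynomials term by term.
  ∫_0^2/3 u² dx = ∫_0^2/3 (x^6/4 - 2*x^5/3 + 2*x^4/3 - 8*x^3/27 + 4*x^2/81) dx. Term by term:
    ∫_0^2/3 x^6/4 dx = 32/15309;  ∫_0^2/3 -2*x^5/3 dx = -64/6561;  ∫_0^2/3 2*x^4/3 dx = 64/3645;
    ∫_0^2/3 -8*x^3/27 dx = -32/2187;  ∫_0^2/3 4*x^2/81 dx = 32/6561.
  Sum: 32/15309 − 64/6561 + 64/3645 − 32/2187 + 32/6561 = 32/229635.
  ∫_0^2/3 (u')² dx = ∫_0^2/3 (9*x^4/4 - 4*x^3 + 22*x^2/9 - 16*x/27 + 4/81) dx. Term by term:
    ∫_0^2/3 9*x^4/4 dx = 8/135;  ∫_0^2/3 -4*x^3 dx = -16/81;  ∫_0^2/3 22*x^2/9 dx = 176/729;
    ∫_0^2/3 -16*x/27 dx = -32/243;  ∫_0^2/3 4/81 dx = 8/243.
  Sum: 8/135 − 16/81 + 176/729 − 32/243 + 8/243 = 16/3645.
∫_0^2/3 u² dx = 32/229635, so ||u||_L² = 4*sqrt(70)/2835.
∫_0^2/3 (u')² dx = 16/3645, so ||u'||_L² = 4*sqrt(5)/135.
Ratio ||u||_L² / ||u'||_L² = sqrt(14)/21.
Sharp Poincaré constant on H^1_0(0, 2/3) is C_P = L/π = 2/(3*π), achieved by sin(3*π/2·x).
A polynomial bump cannot attain the sharp Poincaré constant (only the first sine eigenfunction does), so the ratio is strictly less than C_P, consistent with ||u||_L² ≤ C_P ||u'||_L².


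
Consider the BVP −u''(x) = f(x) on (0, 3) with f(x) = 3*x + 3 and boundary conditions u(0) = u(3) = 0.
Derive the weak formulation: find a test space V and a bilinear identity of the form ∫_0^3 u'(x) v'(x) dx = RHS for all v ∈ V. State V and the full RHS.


V = H^1_0(0, 3) (so v(0) = v(3) = 0); weak form: ∫_0^3 u'v' dx = ∫_0^3 (3*x + 3) v dx for all v ∈ V.

Multiply both sides by a test function v and integrate from 0 to 3:
  ∫_0^3 −u''(x) v(x) dx = ∫_0^3 f(x) v(x) dx.
Integrate the LHS by parts once:
  ∫_0^3 −u'' v dx = −[u'(x) v(x)]_0^3 + ∫_0^3 u'(x) v'(x) dx.
Thus ∫_0^3 u'(x) v'(x) dx = ∫_0^3 f(x) v(x) dx + [u'(x) v(x)]_0^3.
Choose V so that boundary terms are either known or forced to vanish.
u is Dirichlet: u(0) = u(3) = 0. Let V = H^1_0(0, 3); then v(0) = v(3) = 0, and [u' v]_0^3 = 0.
Weak formulation: find u (satisfying any essential BC) such that ∫_0^3 u'(x) v'(x) dx = ∫_0^3 f v dx for all v ∈ V.
Substituting f(x) = 3*x + 3, the right-hand side is ∫_0^3 (3*x + 3) v dx.


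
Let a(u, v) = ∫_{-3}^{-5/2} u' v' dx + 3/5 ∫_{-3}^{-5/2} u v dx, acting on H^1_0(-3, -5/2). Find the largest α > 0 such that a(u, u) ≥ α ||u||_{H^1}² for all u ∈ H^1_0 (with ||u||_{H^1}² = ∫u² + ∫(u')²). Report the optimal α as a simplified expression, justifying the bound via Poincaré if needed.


α = (3 + 20*π^2)/(5*(1 + 4*π^2))

Coercivity of a(·,·) on H^1_0(-3, -5/2) means a(u, u) ≥ α ||u||_{H^1}² for every u ∈ H^1_0.
The interval has length L = 1/2, and Poincaré/coercivity depend only on L. Here a(u, u) = ∫(u')² + (3/5)·∫u².
Here 0 < c = 3/5 < 1. The condition a(u,u) ≥ α||u||_{H^1}² reads (1−α)∫(u')² ≥ (α−c)∫u². Any admissible α is ≤ 1 (rapidly oscillating u have ∫u²/∫(u')² → 0), and α = 1 would force 0 ≥ (1−c)∫u², impossible since c < 1; so 1−α > 0. By the sharp Poincaré inequality on H^1_0 of an interval of length L, ∫(u')² ≥ (π/L)²∫u² with equality for the first sine mode sin(π(x−x₀)/L) (x₀ the left endpoint), so the inequality holds for all u iff (1−α)(π/L)² ≥ α − c, i.e. α ≤ ((π/L)² + c)/((π/L)² + 1) = (1 + c(L/π)²)/(1 + (L/π)²). With (π/L)² = 4*π^2 and c = 3/5, the largest admissible constant is α = ((π/L)² + c)/((π/L)² + 1).
Simplifying, α = (3 + 20*π^2)/(5*(1 + 4*π^2)).


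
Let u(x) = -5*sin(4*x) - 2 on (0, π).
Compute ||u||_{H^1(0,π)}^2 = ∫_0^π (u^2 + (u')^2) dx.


||u||_{H^1(0,π)}^2 = 433*π/2

u'(x) = -20*cos(4*x).
Expand u² and (u')² and integrate term by term on (0, π), using: for integers n ≥ 1, ∫_0^π sin²(nx) dx = ∫_0^π cos²(nx) dx = π/2; for n ≠ n', ∫_0^π sin(nx)sin(n'x) dx = ∫_0^π cos(nx)cos(n'x) dx = 0; and by product-to-sum, ∫_0^π sin(nx)cos(n'x) dx = ½∫_0^π [sin((n+n')x) + sin((n−n')x)] dx, which is 0 when n+n' is even and 2n/(n²−n'²) when n+n' is odd (it need not vanish on (0, π)). For the constant mode: ∫_0^π 1 dx = π, ∫_0^π cos(nx) dx = 0, ∫_0^π sin(nx) dx = (1−(−1)^n)/n.
  u² squared terms: (-2)²·∫1 dx = 4·π = 4*π;  (-5)²·∫sin(4x)² dx = 25·π/2 = 25*π/2.
  u² cross terms: 2·(-2)·(-5)·∫1·sin(4x) dx = 20·(0) = 0.
  So ∫_0^π u² dx = 4*π + 25*π/2 + 0 = 33*π/2.
  (u')² squared terms: (-20)²·∫cos(4x)² dx = 400·π/2 = 200*π.
  So ∫_0^π (u')² dx = 200*π.
||u||_{H^1}^2 = (33*π/2) + (200*π) = 433*π/2.


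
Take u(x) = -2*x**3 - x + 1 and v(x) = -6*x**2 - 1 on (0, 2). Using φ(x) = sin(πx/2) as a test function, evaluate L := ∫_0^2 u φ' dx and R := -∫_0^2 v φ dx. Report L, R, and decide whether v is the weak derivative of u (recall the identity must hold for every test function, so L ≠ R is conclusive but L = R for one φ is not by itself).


LHS = -192/π^3 + 52/π, RHS = -192/π^3 + 52/π. Yes, v = u' weakly.

u(x) = -2*x**3 - x + 1, classical derivative u'(x) = -6*x**2 - 1.
φ(x) = sin(πx/2), so φ'(x) = π*cos(π*x/2)/2.
Note φ(0) = φ(2) = 0, so the boundary term u·φ vanishes.
LHS = ∫_0^2 u(x) φ'(x) dx = ∫_0^2 (-π*x^3*cos(π*x/2) - π*x*cos(π*x/2)/2 + π*cos(π*x/2)/2) dx. Term by term:
  ∫_0^2 π*cos(π*x/2)/2 dx = 0;  ∫_0^2 -π*x^3*cos(π*x/2) dx = -192/π^3 + 48/π;  ∫_0^2 -π*x*cos(π*x/2)/2 dx = 4/π.
Sum: 0 + -192/π^3 + 48/π + 4/π = -192/π^3 + 52/π.
So LHS = -192/π^3 + 52/π.
∫_0^2 v(x) φ(x) dx = ∫_0^2 (-6*x^2*sin(π*x/2) - sin(π*x/2)) dx. Term by term:
  ∫_0^2 -sin(π*x/2) dx = -4/π;  ∫_0^2 -6*x^2*sin(π*x/2) dx = -48/π + 192/π^3.
Sum: -4/π + -48/π + 192/π^3 = -52/π + 192/π^3.
So RHS = -∫_0^2 v(x) φ(x) dx = -192/π^3 + 52/π.
LHS = RHS, so the identity holds for this test φ.
Moreover u is smooth here and v(x) = u'(x) = -6*x**2 - 1 pointwise, so the identity holds for every test function. Hence v is the weak derivative of u.


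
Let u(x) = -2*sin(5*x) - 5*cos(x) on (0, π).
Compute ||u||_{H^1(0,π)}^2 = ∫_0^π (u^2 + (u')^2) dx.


||u||_{H^1(0,π)}^2 = 77*π

u'(x) = 5*sin(x) - 10*cos(5*x).
Expand u² and (u')² and integrate term by term on (0, π), using: for integers n ≥ 1, ∫_0^π sin²(nx) dx = ∫_0^π cos²(nx) dx = π/2; for n ≠ n', ∫_0^π sin(nx)sin(n'x) dx = ∫_0^π cos(nx)cos(n'x) dx = 0; and by product-to-sum, ∫_0^π sin(nx)cos(n'x) dx = ½∫_0^π [sin((n+n')x) + sin((n−n')x)] dx, which is 0 when n+n' is even and 2n/(n²−n'²) when n+n' is odd (it need not vanish on (0, π)).
  u² squared terms: (-5)²·∫cos(x)² dx = 25·π/2 = 25*π/2;  (-2)²·∫sin(5x)² dx = 4·π/2 = 2*π.
  u² cross terms: 2·(-5)·(-2)·∫cos(x)·sin(5x) dx = 20·(0) = 0.
  So ∫_0^π u² dx = 25*π/2 + 2*π + 0 = 29*π/2.
  (u')² squared terms: (-10)²·∫cos(5x)² dx = 100·π/2 = 50*π;  (5)²·∫sin(x)² dx = 25·π/2 = 25*π/2.
  (u')² cross terms: 2·(-10)·(5)·∫cos(5x)·sin(x) dx = -100·(0) = 0.
  So ∫_0^π (u')² dx = 50*π + 25*π/2 + 0 = 125*π/2.
||u||_{H^1}^2 = (29*π/2) + (125*π/2) = 77*π.


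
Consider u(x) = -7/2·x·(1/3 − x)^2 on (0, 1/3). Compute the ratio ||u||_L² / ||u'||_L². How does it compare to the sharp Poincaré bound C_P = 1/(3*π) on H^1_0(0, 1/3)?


||u||_L² / ||u'||_L² = sqrt(14)/42 < C_P = 1/(3*π).

u(x) = -7/2·x·(1/3 − x)^2, so u'(x) = -21*x^2/2 + 14*x/3 - 7/18.
u(x) = -7/2·x·(1/3 − x)^2 vanishes at x = 0 and x = 1/3, so u ∈ H^1_0(0, 1/3). Differentiate via the product rule and integrate the resulting polynomials term by term.
  ∫_0^1/3 u² dx = ∫_0^1/3 (49*x^6/4 - 49*x^5/3 + 49*x^4/6 - 49*x^3/27 + 49*x^2/324) dx. Term by term:
    ∫_0^1/3 49*x^6/4 dx = 7/8748;  ∫_0^1/3 -49*x^5/3 dx = -49/13122;  ∫_0^1/3 49*x^4/6 dx = 49/7290;
    ∫_0^1/3 -49*x^3/27 dx = -49/8748;  ∫_0^1/3 49*x^2/324 dx = 49/26244.
  Sum: 7/8748 − 49/13122 + 49/7290 − 49/8748 + 49/26244 = 7/131220.
  ∫_0^1/3 (u')² dx = ∫_0^1/3 (441*x^4/4 - 98*x^3 + 539*x^2/18 - 98*x/27 + 49/324) dx. Term by term:
    ∫_0^1/3 441*x^4/4 dx = 49/540;  ∫_0^1/3 -98*x^3 dx = -49/162;  ∫_0^1/3 539*x^2/18 dx = 539/1458;
    ∫_0^1/3 -98*x/27 dx = -49/243;  ∫_0^1/3 49/324 dx = 49/972.
  Sum: 49/540 − 49/162 + 539/1458 − 49/243 + 49/972 = 49/7290.
∫_0^1/3 u² dx = 7/131220, so ||u||_L² = sqrt(35)/810.
∫_0^1/3 (u')² dx = 49/7290, so ||u'||_L² = 7*sqrt(10)/270.
Ratio ||u||_L² / ||u'||_L² = sqrt(14)/42.
Sharp Poincaré constant on H^1_0(0, 1/3) is C_P = L/π = 1/(3*π), achieved by sin(3*π·x).
A polynomial bump cannot attain the sharp Poincaré constant (only the first sine eigenfunction does), so the ratio is strictly less than C_P, consistent with ||u||_L² ≤ C_P ||u'||_L².


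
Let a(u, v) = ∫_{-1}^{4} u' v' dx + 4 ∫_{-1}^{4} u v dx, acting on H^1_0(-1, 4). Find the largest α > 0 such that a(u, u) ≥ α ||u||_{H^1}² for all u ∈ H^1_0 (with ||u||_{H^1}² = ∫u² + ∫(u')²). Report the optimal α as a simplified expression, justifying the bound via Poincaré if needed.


α = 1

Coercivity of a(·,·) on H^1_0(-1, 4) means a(u, u) ≥ α ||u||_{H^1}² for every u ∈ H^1_0.
The interval has length L = 5, and Poincaré/coercivity depend only on L. Here a(u, u) = ∫(u')² + (4)·∫u².
Here c = 4 ≥ 1, so a(u,u) = ∫(u')² + c∫u² ≥ ∫(u')² + ∫u² = ||u||_{H^1}², i.e. α = 1 works. No larger α is possible: a(u,u) ≥ α||u||_{H^1}² means (1−α)∫(u')² ≥ (α−c)∫u², and for the modes u_n = sin(nπ(x−x₀)/L) (x₀ the left endpoint) one has ∫u_n²/∫(u_n')² = (L/(nπ))² → 0, so a(u_n,u_n)/||u_n||_{H^1}² → 1. Hence the optimal constant is α = 1.
Therefore α = 1.


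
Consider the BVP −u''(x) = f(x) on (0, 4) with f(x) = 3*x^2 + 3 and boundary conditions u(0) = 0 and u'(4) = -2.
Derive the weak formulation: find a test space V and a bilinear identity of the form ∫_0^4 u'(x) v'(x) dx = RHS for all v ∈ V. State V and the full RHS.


V = {v ∈ H^1(0, 4) : v(0) = 0} (test functions vanish at x = 0 where u is specified); weak form: ∫_0^4 u'v' dx = ∫_0^4 (3*x^2 + 3) v dx − 2·v(4) for all v ∈ V.

Multiply both sides by a test function v and integrate from 0 to 4:
  ∫_0^4 −u''(x) v(x) dx = ∫_0^4 f(x) v(x) dx.
Integrate the LHS by parts once:
  ∫_0^4 −u'' v dx = −[u'(x) v(x)]_0^4 + ∫_0^4 u'(x) v'(x) dx.
Thus ∫_0^4 u'(x) v'(x) dx = ∫_0^4 f(x) v(x) dx + [u'(x) v(x)]_0^4.
Choose V so that boundary terms are either known or forced to vanish.
Mixed BC: u(0) = 0 (Dirichlet) and u'(4) = -2 (Neumann). Define V = {v ∈ H^1(0, 4) : v(0) = 0}. Then [u' v]_0^4 = u'(4)·v(4) − u'(0)·0 = − 2·v(4).
Weak formulation: find u (satisfying any essential BC) such that ∫_0^4 u'(x) v'(x) dx = ∫_0^4 f v dx − 2·v(4) for all v ∈ V (Dirichlet at 0 absorbed into V; Neumann datum at x = 4 contributes the boundary term).
Substituting f(x) = 3*x^2 + 3, the right-hand side is ∫_0^4 (3*x^2 + 3) v dx − 2·v(4).
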